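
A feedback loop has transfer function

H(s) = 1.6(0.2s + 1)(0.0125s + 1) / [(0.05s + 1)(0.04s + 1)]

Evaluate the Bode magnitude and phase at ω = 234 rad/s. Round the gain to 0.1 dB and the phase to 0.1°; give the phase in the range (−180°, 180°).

At ω = 234 rad/s:
zero (1 + j234·0.2) = 1 + j46.8 → |·| ≈ 46.811, ∠ ≈ 88.78°
zero (1 + j234·0.0125) = 1 + j2.925 → |·| ≈ 3.0912, ∠ ≈ 71.13°
pole (1 + j234·0.05) = 1 + j11.7 → |·| ≈ 11.743, ∠ ≈ 85.11°
pole (1 + j234·0.04) = 1 + j9.36 → |·| ≈ 9.4133, ∠ ≈ 83.90°
|H| = 1.6 · 46.811 · 3.0912 / (11.743 · 9.4133) ≈ 2.0945
Gain = 20 log₁₀(2.0945) ≈ 6.42 dB
∠H = (88.78° + 71.13°) − (85.11° + 83.90°) = -9.10°

6.4 dB, -9.1°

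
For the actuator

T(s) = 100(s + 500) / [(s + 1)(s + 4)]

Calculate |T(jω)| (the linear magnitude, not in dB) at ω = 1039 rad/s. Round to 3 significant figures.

At s = jω = j1039:
zero (s+500): 500 + j1039 → |·| = √(500²+1039²) = √1329521 ≈ 1153, ∠ = arctan(1039/500) ≈ 64.30°
pole (s+1): 1 + j1039 → |·| = √(1²+1039²) = √1079522 ≈ 1039, ∠ = arctan(1039/1) ≈ 89.94°
pole (s+4): 4 + j1039 → |·| = √(4²+1039²) = √1079537 ≈ 1039, ∠ = arctan(1039/4) ≈ 89.78°
|T| = 100 · 1153 / 1.0795e+06 ≈ 0.10681

0.107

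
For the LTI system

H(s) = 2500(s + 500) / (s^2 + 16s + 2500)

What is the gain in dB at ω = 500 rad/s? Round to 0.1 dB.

17.1 dB

At s = jω = j500:
zero (s+500): 500 + j500 → |·| = √(500²+500²) = √500000 ≈ 707.11, ∠ = arctan(500/500) ≈ 45.00°
quadratic: (j500)² + 16·j500 + 2500 = -247500 + j8000 → |·| ≈ 2.4763e+05, ∠ ≈ 178.15°
|H| = 2500 · 707.11 / 2.4763e+05 ≈ 7.1388
Gain = 20 log₁₀(7.1388) ≈ 17.07 dB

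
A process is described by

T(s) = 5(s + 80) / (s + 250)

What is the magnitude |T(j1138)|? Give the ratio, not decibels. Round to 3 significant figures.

At s = jω = j1138:
zero (s+80): 80 + j1138 → |·| = √(80²+1138²) = √1301444 ≈ 1140.8, ∠ = arctan(1138/80) ≈ 85.98°
pole (s+250): 250 + j1138 → |·| = √(250²+1138²) = √1357544 ≈ 1165.1, ∠ = arctan(1138/250) ≈ 77.61°
|T| = 5 · 1140.8 / 1165.1 ≈ 4.8957

4.90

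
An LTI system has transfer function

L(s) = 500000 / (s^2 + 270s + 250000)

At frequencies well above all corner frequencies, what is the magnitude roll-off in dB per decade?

Each pole contributes −20 dB/decade at high frequency; each zero contributes +20 dB/decade.
Net: 0 zero(s) − 2 pole(s) → -40 dB/decade.

-40 dB/decade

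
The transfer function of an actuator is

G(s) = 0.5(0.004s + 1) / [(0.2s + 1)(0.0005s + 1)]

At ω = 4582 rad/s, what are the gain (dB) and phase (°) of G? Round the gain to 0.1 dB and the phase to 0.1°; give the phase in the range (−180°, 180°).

At ω = 4582 rad/s:
zero (1 + j4582·0.004) = 1 + j18.328 → |·| ≈ 18.355, ∠ ≈ 86.88°
pole (1 + j4582·0.2) = 1 + j916.4 → |·| ≈ 916.4, ∠ ≈ 89.94°
pole (1 + j4582·0.0005) = 1 + j2.291 → |·| ≈ 2.4997, ∠ ≈ 66.42°
|G| = 0.5 · 18.355 / (916.4 · 2.4997) ≈ 0.0040064
Gain = 20 log₁₀(0.0040064) ≈ -47.94 dB
∠G = (86.88°) − (89.94° + 66.42°) = -69.48°

-47.9 dB, -69.5°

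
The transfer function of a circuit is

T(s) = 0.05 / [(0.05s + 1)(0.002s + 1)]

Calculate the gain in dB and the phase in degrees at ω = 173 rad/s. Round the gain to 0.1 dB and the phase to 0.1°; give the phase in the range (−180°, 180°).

-45.3 dB, -102.5°

At ω = 173 rad/s:
pole (1 + j173·0.05) = 1 + j8.65 → |·| ≈ 8.7076, ∠ ≈ 83.41°
pole (1 + j173·0.002) = 1 + j0.346 → |·| ≈ 1.0582, ∠ ≈ 19.09°
|T| = 0.05 · 1 / (8.7076 · 1.0582) ≈ 0.0054263
Gain = 20 log₁₀(0.0054263) ≈ -45.31 dB
∠T = (0°) − (83.41° + 19.09°) = -102.50°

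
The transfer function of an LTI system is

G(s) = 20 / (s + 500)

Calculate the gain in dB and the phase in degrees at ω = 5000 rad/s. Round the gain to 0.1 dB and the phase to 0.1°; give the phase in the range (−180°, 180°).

Substitute s = j5000:
Numerator: 20 = 20 + j0
Denominator: (j5000) + 500 = 500 + j5000
|N| = √(20² + 0²) ≈ 20, ∠N ≈ 0.00°
|D| = √(500² + 5000²) ≈ 5024.9, ∠D ≈ 84.29°
|G| = 20 / 5024.9 ≈ 0.0039802
Gain = 20 log₁₀(0.0039802) ≈ -48.00 dB
∠G = 0.00° − 84.29° = -84.29°

-48.0 dB, -84.3°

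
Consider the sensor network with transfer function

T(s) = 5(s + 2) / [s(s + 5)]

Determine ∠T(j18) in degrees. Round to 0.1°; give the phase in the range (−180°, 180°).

At s = jω = j18:
zero (s+2): 2 + j18 → |·| = √(2²+18²) = √328 ≈ 18.111, ∠ = arctan(18/2) ≈ 83.66°
pole (s+5): 5 + j18 → |·| = √(5²+18²) = √349 ≈ 18.682, ∠ = arctan(18/5) ≈ 74.48°
pole at origin: |s| = 18, ∠ = 90.00° (in denominator)
∠T = 83.66° − 164.48° = -80.82°

-80.8°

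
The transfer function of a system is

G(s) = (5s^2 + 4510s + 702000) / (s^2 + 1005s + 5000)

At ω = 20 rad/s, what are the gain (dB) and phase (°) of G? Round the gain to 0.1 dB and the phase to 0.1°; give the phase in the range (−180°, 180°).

Substitute s = j20:
Numerator: 5(j20)^2 + 4510(j20) + 702000 = 700000 + j90200
Denominator: (j20)^2 + 1005(j20) + 5000 = 4600 + j20100
|N| = √(700000² + 90200²) ≈ 7.0579e+05, ∠N ≈ 7.34°
|D| = √(4600² + 20100²) ≈ 20620, ∠D ≈ 77.11°
|G| = 7.0579e+05 / 20620 ≈ 34.228
Gain = 20 log₁₀(34.228) ≈ 30.69 dB
∠G = 7.34° − 77.11° = -69.77°

30.7 dB, -69.8°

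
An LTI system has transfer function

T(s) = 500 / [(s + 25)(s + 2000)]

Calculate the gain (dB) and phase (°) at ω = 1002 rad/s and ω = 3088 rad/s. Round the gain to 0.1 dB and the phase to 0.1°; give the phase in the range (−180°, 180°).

ω = 1002: -73.0 dB, -115.2°; ω = 3088: -87.1 dB, -146.6°

At s = jω = j1002:
pole (s+25): 25 + j1002 → |·| = √(25²+1002²) = √1004629 ≈ 1002.3, ∠ = arctan(1002/25) ≈ 88.57°
pole (s+2000): 2000 + j1002 → |·| = √(2000²+1002²) = √5004004 ≈ 2237, ∠ = arctan(1002/2000) ≈ 26.61°
|T| = 500 / 2.2421e+06 ≈ 0.00022301
Gain = 20 log₁₀(0.00022301) ≈ -73.03 dB
∠T = 0.00° − 115.18° = -115.18°

At s = jω = j3088:
pole (s+25): 25 + j3088 → |·| = √(25²+3088²) = √9536369 ≈ 3088.1, ∠ = arctan(3088/25) ≈ 89.54°
pole (s+2000): 2000 + j3088 → |·| = √(2000²+3088²) = √13535744 ≈ 3679.1, ∠ = arctan(3088/2000) ≈ 57.07°
|T| = 500 / 1.1361e+07 ≈ 4.401e-05
Gain = 20 log₁₀(4.401e-05) ≈ -87.13 dB
∠T = 0.00° − 146.61° = -146.61°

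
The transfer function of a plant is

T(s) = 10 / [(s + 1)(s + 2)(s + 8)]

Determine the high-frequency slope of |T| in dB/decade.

Each pole contributes −20 dB/decade at high frequency; each zero contributes +20 dB/decade.
Net: 0 zero(s) − 3 pole(s) → -60 dB/decade.

-60 dB/decade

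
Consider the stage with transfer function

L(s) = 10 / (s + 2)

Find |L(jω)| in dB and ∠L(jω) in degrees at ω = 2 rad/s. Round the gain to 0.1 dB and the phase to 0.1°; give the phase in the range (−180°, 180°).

Substitute s = j2:
Numerator: 10 = 10 + j0
Denominator: (j2) + 2 = 2 + j2
|N| = √(10² + 0²) ≈ 10, ∠N ≈ 0.00°
|D| = √(2² + 2²) ≈ 2.8284, ∠D ≈ 45.00°
|L| = 10 / 2.8284 ≈ 3.5356
Gain = 20 log₁₀(3.5356) ≈ 10.97 dB
∠L = 0.00° − 45.00° = -45.00°

11.0 dB, -45.0°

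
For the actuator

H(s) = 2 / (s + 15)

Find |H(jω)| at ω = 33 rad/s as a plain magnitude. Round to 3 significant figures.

At s = jω = j33:
pole (s+15): 15 + j33 → |·| = √(15²+33²) = √1314 ≈ 36.249, ∠ = arctan(33/15) ≈ 65.56°
|H| = 2 / 36.249 ≈ 0.055174

0.0552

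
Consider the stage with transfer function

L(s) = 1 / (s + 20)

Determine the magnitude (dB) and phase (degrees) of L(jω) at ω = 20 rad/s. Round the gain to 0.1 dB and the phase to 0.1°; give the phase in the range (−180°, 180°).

At s = jω = j20:
pole (s+20): 20 + j20 → |·| = √(20²+20²) = √800 ≈ 28.284, ∠ = arctan(20/20) ≈ 45.00°
|L| = 1 / 28.284 ≈ 0.035356
Gain = 20 log₁₀(0.035356) ≈ -29.03 dB
∠L = 0.00° − 45.00° = -45.00°

-29.0 dB, -45.0°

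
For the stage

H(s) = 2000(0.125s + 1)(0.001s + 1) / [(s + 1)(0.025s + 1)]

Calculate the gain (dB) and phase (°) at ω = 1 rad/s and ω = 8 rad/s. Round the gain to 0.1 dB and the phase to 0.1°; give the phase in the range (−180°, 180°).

ω = 1: 63.1 dB, -39.2°; ω = 8: 50.7 dB, -48.7°

At ω = 1 rad/s:
zero (1 + j1·0.125) = 1 + j0.125 → |·| ≈ 1.0078, ∠ ≈ 7.13°
zero (1 + j1·0.001) = 1 + j0.001 → |·| ≈ 1, ∠ ≈ 0.06°
pole (1 + j1·1) = 1 + j1 → |·| ≈ 1.4142, ∠ ≈ 45.00°
pole (1 + j1·0.025) = 1 + j0.025 → |·| ≈ 1.0003, ∠ ≈ 1.43°
|H| = 2000 · 1.0078 · 1 / (1.4142 · 1.0003) ≈ 1424.8
Gain = 20 log₁₀(1424.8) ≈ 63.08 dB
∠H = (7.13° + 0.06°) − (45.00° + 1.43°) = -39.24°

At ω = 8 rad/s:
zero (1 + j8·0.125) = 1 + j1 → |·| ≈ 1.4142, ∠ ≈ 45.00°
zero (1 + j8·0.001) = 1 + j0.008 → |·| ≈ 1, ∠ ≈ 0.46°
pole (1 + j8·1) = 1 + j8 → |·| ≈ 8.0623, ∠ ≈ 82.87°
pole (1 + j8·0.025) = 1 + j0.2 → |·| ≈ 1.0198, ∠ ≈ 11.31°
|H| = 2000 · 1.4142 · 1 / (8.0623 · 1.0198) ≈ 344.01
Gain = 20 log₁₀(344.01) ≈ 50.73 dB
∠H = (45.00° + 0.46°) − (82.87° + 11.31°) = -48.72°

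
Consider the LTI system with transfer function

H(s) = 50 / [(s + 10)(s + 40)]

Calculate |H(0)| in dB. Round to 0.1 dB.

H(0) = 50 / (10·40) = 0.125
20 log₁₀(0.125) ≈ -18.06 dB

-18.1 dB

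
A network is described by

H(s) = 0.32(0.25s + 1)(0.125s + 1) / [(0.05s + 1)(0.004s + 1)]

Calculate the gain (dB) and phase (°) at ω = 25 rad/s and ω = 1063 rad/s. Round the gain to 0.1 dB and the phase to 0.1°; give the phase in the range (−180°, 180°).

At ω = 25 rad/s:
zero (1 + j25·0.25) = 1 + j6.25 → |·| ≈ 6.3295, ∠ ≈ 80.91°
zero (1 + j25·0.125) = 1 + j3.125 → |·| ≈ 3.2811, ∠ ≈ 72.26°
pole (1 + j25·0.05) = 1 + j1.25 → |·| ≈ 1.6008, ∠ ≈ 51.34°
pole (1 + j25·0.004) = 1 + j0.1 → |·| ≈ 1.005, ∠ ≈ 5.71°
|H| = 0.32 · 6.3295 · 3.2811 / (1.6008 · 1.005) ≈ 4.1308
Gain = 20 log₁₀(4.1308) ≈ 12.32 dB
∠H = (80.91° + 72.26°) − (51.34° + 5.71°) = 96.12°

At ω = 1063 rad/s:
zero (1 + j1063·0.25) = 1 + j265.75 → |·| ≈ 265.75, ∠ ≈ 89.78°
zero (1 + j1063·0.125) = 1 + j132.875 → |·| ≈ 132.88, ∠ ≈ 89.57°
pole (1 + j1063·0.05) = 1 + j53.15 → |·| ≈ 53.159, ∠ ≈ 88.92°
pole (1 + j1063·0.004) = 1 + j4.252 → |·| ≈ 4.368, ∠ ≈ 76.77°
|H| = 0.32 · 265.75 · 132.88 / (53.159 · 4.368) ≈ 48.666
Gain = 20 log₁₀(48.666) ≈ 33.74 dB
∠H = (89.78° + 89.57°) − (88.92° + 76.77°) = 13.66°

ω = 25: 12.3 dB, 96.1°; ω = 1063: 33.7 dB, 13.7°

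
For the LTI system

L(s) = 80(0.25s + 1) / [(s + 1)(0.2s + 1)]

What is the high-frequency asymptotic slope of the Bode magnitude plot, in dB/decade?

-20 dB/decade

Each pole contributes −20 dB/decade at high frequency; each zero contributes +20 dB/decade.
Net: 1 zero(s) − 2 pole(s) → -20 dB/decade.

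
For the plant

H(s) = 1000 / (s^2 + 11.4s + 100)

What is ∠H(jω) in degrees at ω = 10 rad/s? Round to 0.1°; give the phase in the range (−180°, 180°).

-90.0°

At s = jω = j10:
quadratic: (j10)² + 11.4·j10 + 100 = 0 + j114 → |·| ≈ 114, ∠ ≈ 90.00°
∠H = 0.00° − 90.00° = -90.00°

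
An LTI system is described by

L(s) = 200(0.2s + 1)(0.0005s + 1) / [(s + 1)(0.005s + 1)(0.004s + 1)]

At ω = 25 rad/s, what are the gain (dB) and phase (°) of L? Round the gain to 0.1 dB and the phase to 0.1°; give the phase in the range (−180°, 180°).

32.1 dB, -21.1°

At ω = 25 rad/s:
zero (1 + j25·0.2) = 1 + j5 → |·| ≈ 5.099, ∠ ≈ 78.69°
zero (1 + j25·0.0005) = 1 + j0.0125 → |·| ≈ 1.0001, ∠ ≈ 0.72°
pole (1 + j25·1) = 1 + j25 → |·| ≈ 25.02, ∠ ≈ 87.71°
pole (1 + j25·0.005) = 1 + j0.125 → |·| ≈ 1.0078, ∠ ≈ 7.13°
pole (1 + j25·0.004) = 1 + j0.1 → |·| ≈ 1.005, ∠ ≈ 5.71°
|L| = 200 · 5.099 · 1.0001 / (25.02 · 1.0078 · 1.005) ≈ 40.247
Gain = 20 log₁₀(40.247) ≈ 32.09 dB
∠L = (78.69° + 0.72°) − (87.71° + 7.13° + 5.71°) = -21.14°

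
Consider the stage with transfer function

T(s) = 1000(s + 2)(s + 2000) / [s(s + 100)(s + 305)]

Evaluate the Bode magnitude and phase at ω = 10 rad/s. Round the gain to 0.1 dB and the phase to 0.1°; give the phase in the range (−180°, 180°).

36.5 dB, -18.6°

At s = jω = j10:
zero (s+2): 2 + j10 → |·| = √(2²+10²) = √104 ≈ 10.198, ∠ = arctan(10/2) ≈ 78.69°
zero (s+2000): 2000 + j10 → |·| = √(2000²+10²) = √4000100 ≈ 2000, ∠ = arctan(10/2000) ≈ 0.29°
pole (s+100): 100 + j10 → |·| = √(100²+10²) = √10100 ≈ 100.5, ∠ = arctan(10/100) ≈ 5.71°
pole (s+305): 305 + j10 → |·| = √(305²+10²) = √93125 ≈ 305.16, ∠ = arctan(10/305) ≈ 1.88°
pole at origin: |s| = 10, ∠ = 90.00° (in denominator)
|T| = 1000 · 20396 / 3.0669e+05 ≈ 66.504
Gain = 20 log₁₀(66.504) ≈ 36.46 dB
∠T = 78.98° − 97.59° = -18.61°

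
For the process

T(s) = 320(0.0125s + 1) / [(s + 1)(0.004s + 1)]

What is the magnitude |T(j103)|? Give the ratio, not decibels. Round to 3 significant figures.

4.68

At ω = 103 rad/s:
zero (1 + j103·0.0125) = 1 + j1.2875 → |·| ≈ 1.6302, ∠ ≈ 52.16°
pole (1 + j103·1) = 1 + j103 → |·| ≈ 103, ∠ ≈ 89.44°
pole (1 + j103·0.004) = 1 + j0.412 → |·| ≈ 1.0815, ∠ ≈ 22.39°
|T| = 320 · 1.6302 / (103 · 1.0815) ≈ 4.683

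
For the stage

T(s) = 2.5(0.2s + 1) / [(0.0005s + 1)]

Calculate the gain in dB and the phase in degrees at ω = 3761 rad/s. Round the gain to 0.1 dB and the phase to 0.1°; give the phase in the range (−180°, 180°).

58.9 dB, 27.9°

At ω = 3761 rad/s:
zero (1 + j3761·0.2) = 1 + j752.2 → |·| ≈ 752.2, ∠ ≈ 89.92°
pole (1 + j3761·0.0005) = 1 + j1.8805 → |·| ≈ 2.1299, ∠ ≈ 62.00°
|T| = 2.5 · 752.2 / (2.1299) ≈ 882.91
Gain = 20 log₁₀(882.91) ≈ 58.92 dB
∠T = (89.92°) − (62.00°) = 27.92°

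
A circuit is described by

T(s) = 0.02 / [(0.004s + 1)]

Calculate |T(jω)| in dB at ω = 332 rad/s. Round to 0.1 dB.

At ω = 332 rad/s:
pole (1 + j332·0.004) = 1 + j1.328 → |·| ≈ 1.6624, ∠ ≈ 53.02°
|T| = 0.02 · 1 / (1.6624) ≈ 0.012031
Gain = 20 log₁₀(0.012031) ≈ -38.39 dB

-38.4 dB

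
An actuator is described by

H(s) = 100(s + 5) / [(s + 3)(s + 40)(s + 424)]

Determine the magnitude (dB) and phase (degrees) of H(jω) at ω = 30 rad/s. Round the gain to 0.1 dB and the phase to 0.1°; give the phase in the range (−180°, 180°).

-46.5 dB, -44.7°

At s = jω = j30:
zero (s+5): 5 + j30 → |·| = √(5²+30²) = √925 ≈ 30.414, ∠ = arctan(30/5) ≈ 80.54°
pole (s+3): 3 + j30 → |·| = √(3²+30²) = √909 ≈ 30.15, ∠ = arctan(30/3) ≈ 84.29°
pole (s+40): 40 + j30 → |·| = √(40²+30²) = √2500 ≈ 50, ∠ = arctan(30/40) ≈ 36.87°
pole (s+424): 424 + j30 → |·| = √(424²+30²) = √180676 ≈ 425.06, ∠ = arctan(30/424) ≈ 4.05°
|H| = 100 · 30.414 / 6.4078e+05 ≈ 0.0047464
Gain = 20 log₁₀(0.0047464) ≈ -46.47 dB
∠H = 80.54° − 125.21° = -44.67°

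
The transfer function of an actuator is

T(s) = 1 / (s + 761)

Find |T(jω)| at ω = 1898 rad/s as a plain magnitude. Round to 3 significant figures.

0.000489

At s = jω = j1898:
pole (s+761): 761 + j1898 → |·| = √(761²+1898²) = √4181525 ≈ 2044.9, ∠ = arctan(1898/761) ≈ 68.15°
|T| = 1 / 2044.9 ≈ 0.00048902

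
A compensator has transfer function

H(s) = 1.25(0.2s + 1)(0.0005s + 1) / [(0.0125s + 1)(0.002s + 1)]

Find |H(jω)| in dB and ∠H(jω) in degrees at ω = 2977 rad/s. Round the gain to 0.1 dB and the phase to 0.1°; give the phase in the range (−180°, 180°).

At ω = 2977 rad/s:
zero (1 + j2977·0.2) = 1 + j595.4 → |·| ≈ 595.4, ∠ ≈ 89.90°
zero (1 + j2977·0.0005) = 1 + j1.4885 → |·| ≈ 1.7932, ∠ ≈ 56.11°
pole (1 + j2977·0.0125) = 1 + j37.2125 → |·| ≈ 37.226, ∠ ≈ 88.46°
pole (1 + j2977·0.002) = 1 + j5.954 → |·| ≈ 6.0374, ∠ ≈ 80.47°
|H| = 1.25 · 595.4 · 1.7932 / (37.226 · 6.0374) ≈ 5.9382
Gain = 20 log₁₀(5.9382) ≈ 15.47 dB
∠H = (89.90° + 56.11°) − (88.46° + 80.47°) = -22.92°

15.5 dB, -22.9°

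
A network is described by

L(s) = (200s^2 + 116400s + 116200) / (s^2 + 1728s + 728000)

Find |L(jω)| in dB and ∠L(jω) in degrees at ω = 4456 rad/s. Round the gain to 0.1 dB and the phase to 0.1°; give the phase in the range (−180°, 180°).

Substitute s = j4456:
Numerator: 200(j4456)^2 + 116400(j4456) + 116200 = -3971071000 + j518678400
Denominator: (j4456)^2 + 1728(j4456) + 728000 = -19127936 + j7699968
|N| = √(3971071000² + 518678400²) ≈ 4.0048e+09, ∠N ≈ 172.56°
|D| = √(19127936² + 7699968²) ≈ 2.062e+07, ∠D ≈ 158.07°
|L| = 4.0048e+09 / 2.062e+07 ≈ 194.22
Gain = 20 log₁₀(194.22) ≈ 45.77 dB
∠L = 172.56° − 158.07° = 14.49°

45.8 dB, 14.5°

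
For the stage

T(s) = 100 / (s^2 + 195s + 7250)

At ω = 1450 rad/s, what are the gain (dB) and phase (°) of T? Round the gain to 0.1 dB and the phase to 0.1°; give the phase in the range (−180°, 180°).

-86.5 dB, -172.3°

Substitute s = j1450:
Numerator: 100 = 100 + j0
Denominator: (j1450)^2 + 195(j1450) + 7250 = -2095250 + j282750
|N| = √(100² + 0²) ≈ 100, ∠N ≈ 0.00°
|D| = √(2095250² + 282750²) ≈ 2.1142e+06, ∠D ≈ 172.31°
|T| = 100 / 2.1142e+06 ≈ 4.7299e-05
Gain = 20 log₁₀(4.7299e-05) ≈ -86.50 dB
∠T = 0.00° − 172.31° = -172.31°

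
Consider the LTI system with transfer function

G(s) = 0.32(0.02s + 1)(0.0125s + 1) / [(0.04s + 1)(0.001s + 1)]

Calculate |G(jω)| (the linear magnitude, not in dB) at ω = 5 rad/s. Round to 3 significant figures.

At ω = 5 rad/s:
zero (1 + j5·0.02) = 1 + j0.1 → |·| ≈ 1.005, ∠ ≈ 5.71°
zero (1 + j5·0.0125) = 1 + j0.0625 → |·| ≈ 1.002, ∠ ≈ 3.58°
pole (1 + j5·0.04) = 1 + j0.2 → |·| ≈ 1.0198, ∠ ≈ 11.31°
pole (1 + j5·0.001) = 1 + j0.005 → |·| ≈ 1, ∠ ≈ 0.29°
|G| = 0.32 · 1.005 · 1.002 / (1.0198 · 1) ≈ 0.31599

0.316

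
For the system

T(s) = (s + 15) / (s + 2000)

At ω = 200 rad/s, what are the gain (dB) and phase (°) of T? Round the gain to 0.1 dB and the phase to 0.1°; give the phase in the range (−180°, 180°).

-20.0 dB, 80.0°

Substitute s = j200:
Numerator: (j200) + 15 = 15 + j200
Denominator: (j200) + 2000 = 2000 + j200
|N| = √(15² + 200²) ≈ 200.56, ∠N ≈ 85.71°
|D| = √(2000² + 200²) ≈ 2010, ∠D ≈ 5.71°
|T| = 200.56 / 2010 ≈ 0.099781
Gain = 20 log₁₀(0.099781) ≈ -20.02 dB
∠T = 85.71° − 5.71° = 80.00°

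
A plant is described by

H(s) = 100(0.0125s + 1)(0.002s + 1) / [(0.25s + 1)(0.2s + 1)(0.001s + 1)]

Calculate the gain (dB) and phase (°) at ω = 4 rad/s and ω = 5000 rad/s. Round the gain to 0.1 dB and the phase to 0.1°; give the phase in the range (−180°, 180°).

ω = 4: 34.9 dB, -80.6°; ω = 5000: -40.1 dB, -85.2°

At ω = 4 rad/s:
zero (1 + j4·0.0125) = 1 + j0.05 → |·| ≈ 1.0012, ∠ ≈ 2.86°
zero (1 + j4·0.002) = 1 + j0.008 → |·| ≈ 1, ∠ ≈ 0.46°
pole (1 + j4·0.25) = 1 + j1 → |·| ≈ 1.4142, ∠ ≈ 45.00°
pole (1 + j4·0.2) = 1 + j0.8 → |·| ≈ 1.2806, ∠ ≈ 38.66°
pole (1 + j4·0.001) = 1 + j0.004 → |·| ≈ 1, ∠ ≈ 0.23°
|H| = 100 · 1.0012 · 1 / (1.4142 · 1.2806 · 1) ≈ 55.284
Gain = 20 log₁₀(55.284) ≈ 34.85 dB
∠H = (2.86° + 0.46°) − (45.00° + 38.66° + 0.23°) = -80.57°

At ω = 5000 rad/s:
zero (1 + j5000·0.0125) = 1 + j62.5 → |·| ≈ 62.508, ∠ ≈ 89.08°
zero (1 + j5000·0.002) = 1 + j10 → |·| ≈ 10.05, ∠ ≈ 84.29°
pole (1 + j5000·0.25) = 1 + j1250 → |·| ≈ 1250, ∠ ≈ 89.95°
pole (1 + j5000·0.2) = 1 + j1000 → |·| ≈ 1000, ∠ ≈ 89.94°
pole (1 + j5000·0.001) = 1 + j5 → |·| ≈ 5.099, ∠ ≈ 78.69°
|H| = 100 · 62.508 · 10.05 / (1250 · 1000 · 5.099) ≈ 0.0098561
Gain = 20 log₁₀(0.0098561) ≈ -40.13 dB
∠H = (89.08° + 84.29°) − (89.95° + 89.94° + 78.69°) = -85.21°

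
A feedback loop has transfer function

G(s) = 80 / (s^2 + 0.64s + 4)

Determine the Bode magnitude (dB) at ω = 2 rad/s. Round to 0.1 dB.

35.9 dB

At s = jω = j2:
quadratic: (j2)² + 0.64·j2 + 4 = 0 + j1.28 → |·| ≈ 1.28, ∠ ≈ 90.00°
|G| = 80 / 1.28 ≈ 62.5
Gain = 20 log₁₀(62.5) ≈ 35.92 dB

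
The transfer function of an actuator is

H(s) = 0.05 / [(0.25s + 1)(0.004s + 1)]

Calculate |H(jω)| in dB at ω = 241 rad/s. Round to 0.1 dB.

At ω = 241 rad/s:
pole (1 + j241·0.25) = 1 + j60.25 → |·| ≈ 60.258, ∠ ≈ 89.05°
pole (1 + j241·0.004) = 1 + j0.964 → |·| ≈ 1.389, ∠ ≈ 43.95°
|H| = 0.05 · 1 / (60.258 · 1.389) ≈ 0.00059738
Gain = 20 log₁₀(0.00059738) ≈ -64.47 dB

-64.5 dB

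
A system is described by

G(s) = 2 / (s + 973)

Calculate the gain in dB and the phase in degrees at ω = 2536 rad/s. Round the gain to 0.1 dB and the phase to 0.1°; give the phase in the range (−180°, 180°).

Substitute s = j2536:
Numerator: 2 = 2 + j0
Denominator: (j2536) + 973 = 973 + j2536
|N| = √(2² + 0²) ≈ 2, ∠N ≈ 0.00°
|D| = √(973² + 2536²) ≈ 2716.3, ∠D ≈ 69.01°
|G| = 2 / 2716.3 ≈ 0.0007363
Gain = 20 log₁₀(0.0007363) ≈ -62.66 dB
∠G = 0.00° − 69.01° = -69.01°

-62.7 dB, -69.0°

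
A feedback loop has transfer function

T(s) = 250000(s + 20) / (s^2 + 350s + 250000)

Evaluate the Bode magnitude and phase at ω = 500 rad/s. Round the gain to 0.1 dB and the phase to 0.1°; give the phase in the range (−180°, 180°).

At s = jω = j500:
zero (s+20): 20 + j500 → |·| = √(20²+500²) = √250400 ≈ 500.4, ∠ = arctan(500/20) ≈ 87.71°
quadratic: (j500)² + 350·j500 + 250000 = 0 + j175000 → |·| ≈ 1.75e+05, ∠ ≈ 90.00°
|T| = 250000 · 500.4 / 1.75e+05 ≈ 714.86
Gain = 20 log₁₀(714.86) ≈ 57.08 dB
∠T = 87.71° − 90.00° = -2.29°

57.1 dB, -2.3°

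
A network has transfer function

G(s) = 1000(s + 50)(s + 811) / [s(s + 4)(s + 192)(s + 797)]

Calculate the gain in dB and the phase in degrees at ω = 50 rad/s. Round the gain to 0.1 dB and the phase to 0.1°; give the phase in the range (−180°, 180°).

-16.8 dB, -145.1°

At s = jω = j50:
zero (s+50): 50 + j50 → |·| = √(50²+50²) = √5000 ≈ 70.711, ∠ = arctan(50/50) ≈ 45.00°
zero (s+811): 811 + j50 → |·| = √(811²+50²) = √660221 ≈ 812.54, ∠ = arctan(50/811) ≈ 3.53°
pole (s+4): 4 + j50 → |·| = √(4²+50²) = √2516 ≈ 50.16, ∠ = arctan(50/4) ≈ 85.43°
pole (s+192): 192 + j50 → |·| = √(192²+50²) = √39364 ≈ 198.4, ∠ = arctan(50/192) ≈ 14.60°
pole (s+797): 797 + j50 → |·| = √(797²+50²) = √637709 ≈ 798.57, ∠ = arctan(50/797) ≈ 3.59°
pole at origin: |s| = 50, ∠ = 90.00° (in denominator)
|G| = 1000 · 57456 / 3.9736e+08 ≈ 0.14459
Gain = 20 log₁₀(0.14459) ≈ -16.80 dB
∠G = 48.53° − 193.62° = -145.09°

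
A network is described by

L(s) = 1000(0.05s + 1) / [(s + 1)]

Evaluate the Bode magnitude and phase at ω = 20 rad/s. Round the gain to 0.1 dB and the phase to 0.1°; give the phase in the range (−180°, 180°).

37.0 dB, -42.1°

At ω = 20 rad/s:
zero (1 + j20·0.05) = 1 + j1 → |·| ≈ 1.4142, ∠ ≈ 45.00°
pole (1 + j20·1) = 1 + j20 → |·| ≈ 20.025, ∠ ≈ 87.14°
|L| = 1000 · 1.4142 / (20.025) ≈ 70.622
Gain = 20 log₁₀(70.622) ≈ 36.98 dB
∠L = (45.00°) − (87.14°) = -42.14°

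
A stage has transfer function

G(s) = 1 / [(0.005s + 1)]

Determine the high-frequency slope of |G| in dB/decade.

Each pole contributes −20 dB/decade at high frequency; each zero contributes +20 dB/decade.
Net: 0 zero(s) − 1 pole(s) → -20 dB/decade.

-20 dB/decade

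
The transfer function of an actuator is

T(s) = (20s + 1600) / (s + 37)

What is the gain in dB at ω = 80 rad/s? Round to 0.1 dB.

28.2 dB

Substitute s = j80:
Numerator: 20(j80) + 1600 = 1600 + j1600
Denominator: (j80) + 37 = 37 + j80
|N| = √(1600² + 1600²) ≈ 2262.7, ∠N ≈ 45.00°
|D| = √(37² + 80²) ≈ 88.142, ∠D ≈ 65.18°
|T| = 2262.7 / 88.142 ≈ 25.671
Gain = 20 log₁₀(25.671) ≈ 28.19 dB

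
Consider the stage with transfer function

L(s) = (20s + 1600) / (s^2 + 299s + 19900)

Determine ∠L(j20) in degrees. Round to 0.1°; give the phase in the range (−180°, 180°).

-3.0°

Substitute s = j20:
Numerator: 20(j20) + 1600 = 1600 + j400
Denominator: (j20)^2 + 299(j20) + 19900 = 19500 + j5980
|N| = √(1600² + 400²) ≈ 1649.2, ∠N ≈ 14.04°
|D| = √(19500² + 5980²) ≈ 20396, ∠D ≈ 17.05°
∠L = 14.04° − 17.05° = -3.01°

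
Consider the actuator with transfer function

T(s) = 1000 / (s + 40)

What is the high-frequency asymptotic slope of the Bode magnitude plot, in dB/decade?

-20 dB/decade

Each pole contributes −20 dB/decade at high frequency; each zero contributes +20 dB/decade.
Net: 0 zero(s) − 1 pole(s) → -20 dB/decade.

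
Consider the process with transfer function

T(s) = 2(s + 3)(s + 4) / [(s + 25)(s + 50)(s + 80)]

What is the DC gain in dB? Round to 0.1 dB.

T(0) = 2·3·4 / (25·50·80) ≈ 0.00024
20 log₁₀(0.00024) ≈ -72.40 dB

-72.4 dB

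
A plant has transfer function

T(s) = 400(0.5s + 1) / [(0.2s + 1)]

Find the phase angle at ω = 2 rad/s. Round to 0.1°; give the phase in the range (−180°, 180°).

23.2°

At ω = 2 rad/s:
zero (1 + j2·0.5) = 1 + j1 → |·| ≈ 1.4142, ∠ ≈ 45.00°
pole (1 + j2·0.2) = 1 + j0.4 → |·| ≈ 1.077, ∠ ≈ 21.80°
∠T = (45.00°) − (21.80°) = 23.20°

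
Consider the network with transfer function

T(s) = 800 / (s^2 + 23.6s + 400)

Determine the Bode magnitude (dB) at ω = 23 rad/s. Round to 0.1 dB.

At s = jω = j23:
quadratic: (j23)² + 23.6·j23 + 400 = -129 + j542.8 → |·| ≈ 557.92, ∠ ≈ 103.37°
|T| = 800 / 557.92 ≈ 1.4339
Gain = 20 log₁₀(1.4339) ≈ 3.13 dB

3.1 dB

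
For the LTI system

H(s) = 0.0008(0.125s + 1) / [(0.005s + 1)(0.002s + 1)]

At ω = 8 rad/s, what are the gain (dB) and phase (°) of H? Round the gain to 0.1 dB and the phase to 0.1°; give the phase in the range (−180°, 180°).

-58.9 dB, 41.8°

At ω = 8 rad/s:
zero (1 + j8·0.125) = 1 + j1 → |·| ≈ 1.4142, ∠ ≈ 45.00°
pole (1 + j8·0.005) = 1 + j0.04 → |·| ≈ 1.0008, ∠ ≈ 2.29°
pole (1 + j8·0.002) = 1 + j0.016 → |·| ≈ 1.0001, ∠ ≈ 0.92°
|H| = 0.0008 · 1.4142 / (1.0008 · 1.0001) ≈ 0.0011303
Gain = 20 log₁₀(0.0011303) ≈ -58.94 dB
∠H = (45.00°) − (2.29° + 0.92°) = 41.79°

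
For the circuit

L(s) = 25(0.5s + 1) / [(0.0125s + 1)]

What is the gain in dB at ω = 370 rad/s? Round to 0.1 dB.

59.8 dB

At ω = 370 rad/s:
zero (1 + j370·0.5) = 1 + j185 → |·| ≈ 185, ∠ ≈ 89.69°
pole (1 + j370·0.0125) = 1 + j4.625 → |·| ≈ 4.7319, ∠ ≈ 77.80°
|L| = 25 · 185 / (4.7319) ≈ 977.41
Gain = 20 log₁₀(977.41) ≈ 59.80 dB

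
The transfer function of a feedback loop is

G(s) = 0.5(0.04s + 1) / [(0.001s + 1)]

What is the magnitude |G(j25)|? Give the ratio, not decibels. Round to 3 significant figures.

At ω = 25 rad/s:
zero (1 + j25·0.04) = 1 + j1 → |·| ≈ 1.4142, ∠ ≈ 45.00°
pole (1 + j25·0.001) = 1 + j0.025 → |·| ≈ 1.0003, ∠ ≈ 1.43°
|G| = 0.5 · 1.4142 / (1.0003) ≈ 0.70689

0.707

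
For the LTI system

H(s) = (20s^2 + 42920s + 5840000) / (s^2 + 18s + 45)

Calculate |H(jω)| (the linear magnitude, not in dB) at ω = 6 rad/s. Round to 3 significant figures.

Substitute s = j6:
Numerator: 20(j6)^2 + 42920(j6) + 5840000 = 5839280 + j257520
Denominator: (j6)^2 + 18(j6) + 45 = 9 + j108
|N| = √(5839280² + 257520²) ≈ 5.845e+06, ∠N ≈ 2.53°
|D| = √(9² + 108²) ≈ 108.37, ∠D ≈ 85.24°
|H| = 5.845e+06 / 108.37 ≈ 53936

5.39e+04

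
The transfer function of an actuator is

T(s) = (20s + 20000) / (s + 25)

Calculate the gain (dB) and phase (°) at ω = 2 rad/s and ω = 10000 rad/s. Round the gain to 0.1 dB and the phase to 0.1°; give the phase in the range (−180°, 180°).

Substitute s = j2:
Numerator: 20(j2) + 20000 = 20000 + j40
Denominator: (j2) + 25 = 25 + j2
|N| = √(20000² + 40²) ≈ 20000, ∠N ≈ 0.11°
|D| = √(25² + 2²) ≈ 25.08, ∠D ≈ 4.57°
|T| = 20000 / 25.08 ≈ 797.45
Gain = 20 log₁₀(797.45) ≈ 58.03 dB
∠T = 0.11° − 4.57° = -4.46°

Substitute s = j10000:
Numerator: 20(j10000) + 20000 = 20000 + j200000
Denominator: (j10000) + 25 = 25 + j10000
|N| = √(20000² + 200000²) ≈ 2.01e+05, ∠N ≈ 84.29°
|D| = √(25² + 10000²) ≈ 10000, ∠D ≈ 89.86°
|T| = 2.01e+05 / 10000 ≈ 20.1
Gain = 20 log₁₀(20.1) ≈ 26.06 dB
∠T = 84.29° − 89.86° = -5.57°

ω = 2: 58.0 dB, -4.5°; ω = 10000: 26.1 dB, -5.6°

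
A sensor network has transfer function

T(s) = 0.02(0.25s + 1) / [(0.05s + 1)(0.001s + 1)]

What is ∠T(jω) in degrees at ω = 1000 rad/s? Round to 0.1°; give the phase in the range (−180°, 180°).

At ω = 1000 rad/s:
zero (1 + j1000·0.25) = 1 + j250 → |·| ≈ 250, ∠ ≈ 89.77°
pole (1 + j1000·0.05) = 1 + j50 → |·| ≈ 50.01, ∠ ≈ 88.85°
pole (1 + j1000·0.001) = 1 + j1 → |·| ≈ 1.4142, ∠ ≈ 45.00°
∠T = (89.77°) − (88.85° + 45.00°) = -44.08°

-44.1°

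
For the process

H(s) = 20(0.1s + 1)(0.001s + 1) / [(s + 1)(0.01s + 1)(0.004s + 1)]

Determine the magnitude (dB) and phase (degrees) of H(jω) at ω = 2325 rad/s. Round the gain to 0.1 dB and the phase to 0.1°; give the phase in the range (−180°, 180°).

At ω = 2325 rad/s:
zero (1 + j2325·0.1) = 1 + j232.5 → |·| ≈ 232.5, ∠ ≈ 89.75°
zero (1 + j2325·0.001) = 1 + j2.325 → |·| ≈ 2.5309, ∠ ≈ 66.73°
pole (1 + j2325·1) = 1 + j2325 → |·| ≈ 2325, ∠ ≈ 89.98°
pole (1 + j2325·0.01) = 1 + j23.25 → |·| ≈ 23.271, ∠ ≈ 87.54°
pole (1 + j2325·0.004) = 1 + j9.3 → |·| ≈ 9.3536, ∠ ≈ 83.86°
|H| = 20 · 232.5 · 2.5309 / (2325 · 23.271 · 9.3536) ≈ 0.023255
Gain = 20 log₁₀(0.023255) ≈ -32.67 dB
∠H = (89.75° + 66.73°) − (89.98° + 87.54° + 83.86°) = -104.90°

-32.7 dB, -104.9°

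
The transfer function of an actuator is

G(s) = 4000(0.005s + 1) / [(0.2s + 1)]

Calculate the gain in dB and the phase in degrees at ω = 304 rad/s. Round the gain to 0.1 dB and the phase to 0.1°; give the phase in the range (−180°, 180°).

At ω = 304 rad/s:
zero (1 + j304·0.005) = 1 + j1.52 → |·| ≈ 1.8195, ∠ ≈ 56.66°
pole (1 + j304·0.2) = 1 + j60.8 → |·| ≈ 60.808, ∠ ≈ 89.06°
|G| = 4000 · 1.8195 / (60.808) ≈ 119.69
Gain = 20 log₁₀(119.69) ≈ 41.56 dB
∠G = (56.66°) − (89.06°) = -32.40°

41.6 dB, -32.4°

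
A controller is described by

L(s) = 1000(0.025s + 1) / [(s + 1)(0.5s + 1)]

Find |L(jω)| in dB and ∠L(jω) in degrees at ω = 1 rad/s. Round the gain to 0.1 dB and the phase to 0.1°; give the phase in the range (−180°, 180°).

At ω = 1 rad/s:
zero (1 + j1·0.025) = 1 + j0.025 → |·| ≈ 1.0003, ∠ ≈ 1.43°
pole (1 + j1·1) = 1 + j1 → |·| ≈ 1.4142, ∠ ≈ 45.00°
pole (1 + j1·0.5) = 1 + j0.5 → |·| ≈ 1.118, ∠ ≈ 26.57°
|L| = 1000 · 1.0003 / (1.4142 · 1.118) ≈ 632.67
Gain = 20 log₁₀(632.67) ≈ 56.02 dB
∠L = (1.43°) − (45.00° + 26.57°) = -70.14°

56.0 dB, -70.1°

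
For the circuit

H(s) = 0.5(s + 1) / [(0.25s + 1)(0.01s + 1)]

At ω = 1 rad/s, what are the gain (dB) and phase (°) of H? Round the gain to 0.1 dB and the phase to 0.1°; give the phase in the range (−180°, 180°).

-3.3 dB, 30.4°

At ω = 1 rad/s:
zero (1 + j1·1) = 1 + j1 → |·| ≈ 1.4142, ∠ ≈ 45.00°
pole (1 + j1·0.25) = 1 + j0.25 → |·| ≈ 1.0308, ∠ ≈ 14.04°
pole (1 + j1·0.01) = 1 + j0.01 → |·| ≈ 1, ∠ ≈ 0.57°
|H| = 0.5 · 1.4142 / (1.0308 · 1) ≈ 0.68597
Gain = 20 log₁₀(0.68597) ≈ -3.27 dB
∠H = (45.00°) − (14.04° + 0.57°) = 30.39°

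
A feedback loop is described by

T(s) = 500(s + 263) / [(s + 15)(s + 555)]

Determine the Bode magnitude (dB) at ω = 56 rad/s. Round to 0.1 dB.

12.4 dB

At s = jω = j56:
zero (s+263): 263 + j56 → |·| = √(263²+56²) = √72305 ≈ 268.9, ∠ = arctan(56/263) ≈ 12.02°
pole (s+15): 15 + j56 → |·| = √(15²+56²) = √3361 ≈ 57.974, ∠ = arctan(56/15) ≈ 75.00°
pole (s+555): 555 + j56 → |·| = √(555²+56²) = √311161 ≈ 557.82, ∠ = arctan(56/555) ≈ 5.76°
|T| = 500 · 268.9 / 32339 ≈ 4.1575
Gain = 20 log₁₀(4.1575) ≈ 12.38 dB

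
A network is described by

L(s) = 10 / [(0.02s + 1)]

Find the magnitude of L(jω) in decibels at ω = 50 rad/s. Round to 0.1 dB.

17.0 dB

At ω = 50 rad/s:
pole (1 + j50·0.02) = 1 + j1 → |·| ≈ 1.4142, ∠ ≈ 45.00°
|L| = 10 · 1 / (1.4142) ≈ 7.0711
Gain = 20 log₁₀(7.0711) ≈ 16.99 dB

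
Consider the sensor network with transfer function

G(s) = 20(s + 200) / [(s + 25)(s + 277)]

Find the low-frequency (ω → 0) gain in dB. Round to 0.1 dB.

-4.8 dB

G(0) = 20·200 / (25·277) ≈ 0.57762
20 log₁₀(0.57762) ≈ -4.77 dB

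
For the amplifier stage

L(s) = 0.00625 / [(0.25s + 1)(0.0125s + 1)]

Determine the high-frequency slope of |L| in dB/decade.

-40 dB/decade

Each pole contributes −20 dB/decade at high frequency; each zero contributes +20 dB/decade.
Net: 0 zero(s) − 2 pole(s) → -40 dB/decade.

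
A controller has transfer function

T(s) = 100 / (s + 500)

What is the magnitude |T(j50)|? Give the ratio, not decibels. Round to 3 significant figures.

0.199

At s = jω = j50:
pole (s+500): 500 + j50 → |·| = √(500²+50²) = √252500 ≈ 502.49, ∠ = arctan(50/500) ≈ 5.71°
|T| = 100 / 502.49 ≈ 0.19901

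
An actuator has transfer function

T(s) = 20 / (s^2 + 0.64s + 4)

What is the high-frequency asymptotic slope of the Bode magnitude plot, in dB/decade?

-40 dB/decade

Each pole contributes −20 dB/decade at high frequency; each zero contributes +20 dB/decade.
Net: 0 zero(s) − 2 pole(s) → -40 dB/decade.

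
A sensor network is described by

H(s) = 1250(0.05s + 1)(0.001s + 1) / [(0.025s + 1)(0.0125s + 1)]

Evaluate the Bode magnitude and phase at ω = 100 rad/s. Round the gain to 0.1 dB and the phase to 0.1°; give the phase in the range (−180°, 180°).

63.4 dB, -35.1°

At ω = 100 rad/s:
zero (1 + j100·0.05) = 1 + j5 → |·| ≈ 5.099, ∠ ≈ 78.69°
zero (1 + j100·0.001) = 1 + j0.1 → |·| ≈ 1.005, ∠ ≈ 5.71°
pole (1 + j100·0.025) = 1 + j2.5 → |·| ≈ 2.6926, ∠ ≈ 68.20°
pole (1 + j100·0.0125) = 1 + j1.25 → |·| ≈ 1.6008, ∠ ≈ 51.34°
|H| = 1250 · 5.099 · 1.005 / (2.6926 · 1.6008) ≈ 1486.1
Gain = 20 log₁₀(1486.1) ≈ 63.44 dB
∠H = (78.69° + 5.71°) − (68.20° + 51.34°) = -35.14°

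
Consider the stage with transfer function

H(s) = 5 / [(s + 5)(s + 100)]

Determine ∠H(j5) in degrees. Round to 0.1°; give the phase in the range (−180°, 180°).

-47.9°

At s = jω = j5:
pole (s+5): 5 + j5 → |·| = √(5²+5²) = √50 ≈ 7.0711, ∠ = arctan(5/5) ≈ 45.00°
pole (s+100): 100 + j5 → |·| = √(100²+5²) = √10025 ≈ 100.12, ∠ = arctan(5/100) ≈ 2.86°
∠H = 0.00° − 47.86° = -47.86°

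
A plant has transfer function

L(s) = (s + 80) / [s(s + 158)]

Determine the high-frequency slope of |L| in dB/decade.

-20 dB/decade

Each pole contributes −20 dB/decade at high frequency; each zero contributes +20 dB/decade.
Net: 1 zero(s) − 2 pole(s) → -20 dB/decade.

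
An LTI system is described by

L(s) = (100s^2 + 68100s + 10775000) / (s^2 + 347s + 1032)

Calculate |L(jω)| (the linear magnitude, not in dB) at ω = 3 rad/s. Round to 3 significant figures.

7.38e+03

Substitute s = j3:
Numerator: 100(j3)^2 + 68100(j3) + 10775000 = 10774100 + j204300
Denominator: (j3)^2 + 347(j3) + 1032 = 1023 + j1041
|N| = √(10774100² + 204300²) ≈ 1.0776e+07, ∠N ≈ 1.09°
|D| = √(1023² + 1041²) ≈ 1459.5, ∠D ≈ 45.50°
|L| = 1.0776e+07 / 1459.5 ≈ 7383.4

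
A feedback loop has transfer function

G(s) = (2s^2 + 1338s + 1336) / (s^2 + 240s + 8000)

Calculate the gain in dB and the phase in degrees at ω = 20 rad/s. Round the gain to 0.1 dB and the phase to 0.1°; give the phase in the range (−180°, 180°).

Substitute s = j20:
Numerator: 2(j20)^2 + 1338(j20) + 1336 = 536 + j26760
Denominator: (j20)^2 + 240(j20) + 8000 = 7600 + j4800
|N| = √(536² + 26760²) ≈ 26765, ∠N ≈ 88.85°
|D| = √(7600² + 4800²) ≈ 8988.9, ∠D ≈ 32.28°
|G| = 26765 / 8988.9 ≈ 2.9776
Gain = 20 log₁₀(2.9776) ≈ 9.48 dB
∠G = 88.85° − 32.28° = 56.57°

9.5 dB, 56.6°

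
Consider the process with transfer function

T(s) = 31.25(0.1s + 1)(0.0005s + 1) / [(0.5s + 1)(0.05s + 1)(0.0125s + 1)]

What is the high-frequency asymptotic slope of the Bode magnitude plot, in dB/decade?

-20 dB/decade

Each pole contributes −20 dB/decade at high frequency; each zero contributes +20 dB/decade.
Net: 2 zero(s) − 3 pole(s) → -20 dB/decade.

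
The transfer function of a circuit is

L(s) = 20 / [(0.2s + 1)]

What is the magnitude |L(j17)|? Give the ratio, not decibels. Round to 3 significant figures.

5.64

At ω = 17 rad/s:
pole (1 + j17·0.2) = 1 + j3.4 → |·| ≈ 3.544, ∠ ≈ 73.61°
|L| = 20 · 1 / (3.544) ≈ 5.6433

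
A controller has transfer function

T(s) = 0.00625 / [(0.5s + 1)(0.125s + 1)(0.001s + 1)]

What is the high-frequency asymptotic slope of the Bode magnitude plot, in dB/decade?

-60 dB/decade

Each pole contributes −20 dB/decade at high frequency; each zero contributes +20 dB/decade.
Net: 0 zero(s) − 3 pole(s) → -60 dB/decade.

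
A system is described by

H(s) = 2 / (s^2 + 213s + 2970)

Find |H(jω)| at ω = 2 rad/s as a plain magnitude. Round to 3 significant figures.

0.000667

Substitute s = j2:
Numerator: 2 = 2 + j0
Denominator: (j2)^2 + 213(j2) + 2970 = 2966 + j426
|N| = √(2² + 0²) ≈ 2, ∠N ≈ 0.00°
|D| = √(2966² + 426²) ≈ 2996.4, ∠D ≈ 8.17°
|H| = 2 / 2996.4 ≈ 0.00066747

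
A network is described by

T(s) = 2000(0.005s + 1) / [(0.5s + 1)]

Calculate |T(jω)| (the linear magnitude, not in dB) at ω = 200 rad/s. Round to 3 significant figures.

At ω = 200 rad/s:
zero (1 + j200·0.005) = 1 + j1 → |·| ≈ 1.4142, ∠ ≈ 45.00°
pole (1 + j200·0.5) = 1 + j100 → |·| ≈ 100, ∠ ≈ 89.43°
|T| = 2000 · 1.4142 / (100) ≈ 28.284

28.3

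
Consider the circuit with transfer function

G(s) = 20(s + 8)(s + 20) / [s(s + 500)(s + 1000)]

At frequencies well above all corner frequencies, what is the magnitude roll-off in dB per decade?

Each pole contributes −20 dB/decade at high frequency; each zero contributes +20 dB/decade.
Net: 2 zero(s) − 3 pole(s) → -20 dB/decade.

-20 dB/decade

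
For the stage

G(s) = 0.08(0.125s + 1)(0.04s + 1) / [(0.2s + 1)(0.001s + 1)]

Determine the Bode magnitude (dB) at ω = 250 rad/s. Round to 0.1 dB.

-6.2 dB

At ω = 250 rad/s:
zero (1 + j250·0.125) = 1 + j31.25 → |·| ≈ 31.266, ∠ ≈ 88.17°
zero (1 + j250·0.04) = 1 + j10 → |·| ≈ 10.05, ∠ ≈ 84.29°
pole (1 + j250·0.2) = 1 + j50 → |·| ≈ 50.01, ∠ ≈ 88.85°
pole (1 + j250·0.001) = 1 + j0.25 → |·| ≈ 1.0308, ∠ ≈ 14.04°
|G| = 0.08 · 31.266 · 10.05 / (50.01 · 1.0308) ≈ 0.48764
Gain = 20 log₁₀(0.48764) ≈ -6.24 dB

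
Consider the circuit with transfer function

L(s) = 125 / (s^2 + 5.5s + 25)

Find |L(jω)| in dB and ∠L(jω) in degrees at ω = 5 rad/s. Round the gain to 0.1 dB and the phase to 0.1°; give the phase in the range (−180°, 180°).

13.2 dB, -90.0°

At s = jω = j5:
quadratic: (j5)² + 5.5·j5 + 25 = 0 + j27.5 → |·| ≈ 27.5, ∠ ≈ 90.00°
|L| = 125 / 27.5 ≈ 4.5455
Gain = 20 log₁₀(4.5455) ≈ 13.15 dB
∠L = 0.00° − 90.00° = -90.00°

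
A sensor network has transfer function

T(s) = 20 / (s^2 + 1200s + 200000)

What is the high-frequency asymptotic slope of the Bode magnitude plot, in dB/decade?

Each pole contributes −20 dB/decade at high frequency; each zero contributes +20 dB/decade.
Net: 0 zero(s) − 2 pole(s) → -40 dB/decade.

-40 dB/decade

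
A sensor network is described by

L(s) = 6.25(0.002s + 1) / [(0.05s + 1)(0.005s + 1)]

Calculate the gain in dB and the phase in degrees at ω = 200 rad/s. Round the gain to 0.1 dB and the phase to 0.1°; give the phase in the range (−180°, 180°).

At ω = 200 rad/s:
zero (1 + j200·0.002) = 1 + j0.4 → |·| ≈ 1.077, ∠ ≈ 21.80°
pole (1 + j200·0.05) = 1 + j10 → |·| ≈ 10.05, ∠ ≈ 84.29°
pole (1 + j200·0.005) = 1 + j1 → |·| ≈ 1.4142, ∠ ≈ 45.00°
|L| = 6.25 · 1.077 / (10.05 · 1.4142) ≈ 0.47361
Gain = 20 log₁₀(0.47361) ≈ -6.49 dB
∠L = (21.80°) − (84.29° + 45.00°) = -107.49°

-6.5 dB, -107.5°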